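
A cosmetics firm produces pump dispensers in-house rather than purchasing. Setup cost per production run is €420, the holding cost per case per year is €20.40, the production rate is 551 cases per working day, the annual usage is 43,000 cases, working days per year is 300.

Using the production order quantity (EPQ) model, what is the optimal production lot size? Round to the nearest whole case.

Daily demand d = 43,000/300 = 143.333; p = 551; 1 − d/p = 0.73987
EPQ = √(2DS / (H(1 − d/p)))
    = √(2 × 43,000 × 420 / (20.4 × 0.73987)) ≈ 1,546.97

1,547 cases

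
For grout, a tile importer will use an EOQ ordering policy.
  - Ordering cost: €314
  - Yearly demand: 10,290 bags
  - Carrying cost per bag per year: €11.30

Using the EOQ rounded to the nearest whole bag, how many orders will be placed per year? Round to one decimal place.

2DS/H = 2·10,290·314/11.3 = 571,869.03
EOQ = √571,869.03 ≈ 756.22 → Q = 756
Orders per year = D/Q = 10,290 / 756 = 13.611

13.6 orders per year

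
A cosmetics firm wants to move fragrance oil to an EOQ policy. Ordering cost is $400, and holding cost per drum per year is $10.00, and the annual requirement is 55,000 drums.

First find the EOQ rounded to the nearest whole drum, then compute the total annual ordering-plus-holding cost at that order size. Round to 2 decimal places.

Q* = √(2·D·S / H) = √(2·55,000·400 / 10) = √4,400,000.0 ≈ 2,097.62 → Q = 2,098 drums
Ordering: D/Q × S = 55,000/2,098 × $400 = $10,486.18
Holding:  Q/2 × H = 2,098/2 × $10 = $10,490.00
Total = $10,486.18 + $10,490.00 = $20,976.18

$20,976.18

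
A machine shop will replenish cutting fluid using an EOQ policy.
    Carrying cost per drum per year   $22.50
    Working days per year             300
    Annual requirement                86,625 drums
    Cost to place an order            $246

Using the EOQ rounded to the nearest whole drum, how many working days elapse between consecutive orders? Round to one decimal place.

Optimal lot size Q* = (2 × 86,625 × $246 / $22.5)^½ ≈ 1,376.30 → Q = 1,376 drums
Days between orders = 300 / (D/Q) = 300 / 62.954 ≈ 4.765

4.8 days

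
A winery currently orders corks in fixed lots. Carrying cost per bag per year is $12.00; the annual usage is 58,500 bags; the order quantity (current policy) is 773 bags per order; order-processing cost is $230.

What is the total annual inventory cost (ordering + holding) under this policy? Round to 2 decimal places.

$22,044.21

Ordering: D/Q × S = 58,500/773 × $230 = $17,406.21
Holding:  Q/2 × H = 773/2 × $12 = $4,638.00
Total = $17,406.21 + $4,638.00 = $22,044.21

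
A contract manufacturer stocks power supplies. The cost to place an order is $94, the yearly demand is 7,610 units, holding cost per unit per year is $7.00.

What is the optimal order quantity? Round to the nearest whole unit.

EOQ = √(2DS/H) = √(2 × 7,610 × 94 / 7)
    = √(204,382.86) ≈ 452.09

452 units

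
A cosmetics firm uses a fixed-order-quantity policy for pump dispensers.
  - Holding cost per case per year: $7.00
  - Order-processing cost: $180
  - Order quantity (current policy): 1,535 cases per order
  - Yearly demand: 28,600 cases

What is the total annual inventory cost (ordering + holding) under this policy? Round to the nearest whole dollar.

$8,726

Annual ordering cost = (D/Q)·S = (28,600/1,535) × 180 = $3,353.75
Annual holding cost  = (Q/2)·H = (1,535/2) × 7 = $5,372.50
Total = $3,353.75 + $5,372.50 = $8,726.25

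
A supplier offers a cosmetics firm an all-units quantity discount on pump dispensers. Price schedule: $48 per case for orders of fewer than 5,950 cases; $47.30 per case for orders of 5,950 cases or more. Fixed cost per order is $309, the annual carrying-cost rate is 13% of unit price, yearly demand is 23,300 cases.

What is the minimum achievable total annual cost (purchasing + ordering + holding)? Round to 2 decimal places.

$1,121,593.31

H₁ = 13%×$48 = $6.2400;  H₂ = 13%×$47.30 = $6.1490
EOQ₁ = √(2×23,300×309/6.2400) = 1,519.08  (< 5,950, feasible at tier 1)
EOQ₂ = √(2×23,300×309/6.1490) = 1,530.28  (< 5,950 → use Q = 5,950 at tier-2 price)
TC(tier 1 (EOQ₁), Q≈1,519.1) = $1,127,879.04
TC(tier 2, Q≈5,950.0) = $1,121,593.31
Minimum at tier 2: $1,121,593.31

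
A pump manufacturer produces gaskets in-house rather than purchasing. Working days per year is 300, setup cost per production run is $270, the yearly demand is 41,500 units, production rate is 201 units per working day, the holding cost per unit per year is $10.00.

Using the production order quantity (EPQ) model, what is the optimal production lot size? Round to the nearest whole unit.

d = 41,500/300 = 138.3333 units/day;  effective holding cost H(1 − d/p) = 10·(1 − 138.3333/201) = 3.11774
Q* = √(2DS / H_eff) = √(2·41,500·270 / 3.11774) ≈ 2,681.02

2,681 units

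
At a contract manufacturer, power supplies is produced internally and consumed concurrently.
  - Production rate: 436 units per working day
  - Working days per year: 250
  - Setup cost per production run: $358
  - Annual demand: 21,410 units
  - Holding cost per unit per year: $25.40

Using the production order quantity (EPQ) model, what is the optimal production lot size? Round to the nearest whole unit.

Daily demand d = 21,410/250 = 85.640; p = 436; 1 − d/p = 0.80358
EPQ = √(2DS / (H(1 − d/p)))
    = √(2 × 21,410 × 358 / (25.4 × 0.80358)) ≈ 866.63

867 units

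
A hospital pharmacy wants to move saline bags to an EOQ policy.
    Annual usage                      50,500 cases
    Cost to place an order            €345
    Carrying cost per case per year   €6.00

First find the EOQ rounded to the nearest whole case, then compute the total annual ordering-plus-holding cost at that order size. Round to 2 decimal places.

Optimal lot size Q* = (2 × 50,500 × €345 / €6)^½ ≈ 2,409.88 → Q = 2,410 cases
Annual ordering cost = (D/Q)·S = (50,500/2,410) × 345 = €7,229.25
Annual holding cost  = (Q/2)·H = (2,410/2) × 6 = €7,230.00
Total = €7,229.25 + €7,230.00 = €14,459.25

€14,459.25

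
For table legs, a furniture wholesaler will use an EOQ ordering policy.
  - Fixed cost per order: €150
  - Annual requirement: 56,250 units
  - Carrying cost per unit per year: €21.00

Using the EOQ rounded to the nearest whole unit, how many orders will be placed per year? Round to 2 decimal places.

62.78 orders per year

2DS/H = 2·56,250·150/21 = 803,571.43
EOQ = √803,571.43 ≈ 896.42 → Q = 896
N = D/Q = 56,250/896 ≈ 62.779 orders/yr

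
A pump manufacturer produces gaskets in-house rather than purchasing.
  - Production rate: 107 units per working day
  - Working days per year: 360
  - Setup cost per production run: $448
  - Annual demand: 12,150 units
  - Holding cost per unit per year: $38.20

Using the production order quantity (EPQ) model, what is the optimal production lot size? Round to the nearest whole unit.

d = 12,150/360 = 33.7500 units/day;  effective holding cost H(1 − d/p) = 38.2·(1 − 33.7500/107) = 26.15093
Q* = √(2DS / H_eff) = √(2·12,150·448 / 26.15093) ≈ 645.21

645 units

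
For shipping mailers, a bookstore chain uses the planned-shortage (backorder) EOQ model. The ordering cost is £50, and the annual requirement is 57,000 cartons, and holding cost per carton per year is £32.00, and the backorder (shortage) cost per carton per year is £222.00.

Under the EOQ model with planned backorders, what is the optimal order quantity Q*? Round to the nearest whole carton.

451 cartons

Q* = √(2DS/H) · √((H + b)/b)
   = √(2 × 57,000 × 50 / 32) · √((32 + 222) / 222)
   = 422.049 × 1.0696 ≈ 451.44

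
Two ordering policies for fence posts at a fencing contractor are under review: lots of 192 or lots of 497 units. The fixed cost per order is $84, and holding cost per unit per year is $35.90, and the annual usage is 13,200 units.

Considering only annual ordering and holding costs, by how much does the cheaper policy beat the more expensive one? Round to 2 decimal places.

For each Q, cost = (D/Q)·S + (Q/2)·H.
TC(192) = (13,200/192)×84 + (192/2)×35.9 = $9,221.40
TC(497) = (13,200/497)×84 + (497/2)×35.9 = $11,152.14
Lots of 192 are cheaper by $1,930.74.

$1,930.74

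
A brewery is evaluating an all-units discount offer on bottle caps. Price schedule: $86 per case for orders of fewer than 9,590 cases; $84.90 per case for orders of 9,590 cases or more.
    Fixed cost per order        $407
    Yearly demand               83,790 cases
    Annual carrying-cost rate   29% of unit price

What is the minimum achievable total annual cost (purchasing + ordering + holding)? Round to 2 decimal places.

$7,235,384.75

H₁ = 29%×$86 = $24.9400;  H₂ = 29%×$84.90 = $24.6210
EOQ₁ = √(2×83,790×407/24.9400) = 1,653.71  (< 9,590, feasible at tier 1)
EOQ₂ = √(2×83,790×407/24.6210) = 1,664.39  (< 9,590 → use Q = 9,590 at tier-2 price)
TC(tier 1 (EOQ₁), Q≈1,653.7) = $7,247,183.60
TC(tier 2, Q≈9,590.0) = $7,235,384.75
Minimum at tier 2: $7,235,384.75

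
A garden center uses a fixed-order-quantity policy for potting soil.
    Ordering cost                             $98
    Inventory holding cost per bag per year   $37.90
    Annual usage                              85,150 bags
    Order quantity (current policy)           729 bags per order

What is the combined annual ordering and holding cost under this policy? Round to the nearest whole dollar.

$25,261

Orders/yr = 85,150/729 = 116.804; ordering cost = 116.804 × $98 = $11,446.78
Average inventory = 729/2 = 364.5; holding cost = 364.5 × $37.9 = $13,814.55
Total = $11,446.78 + $13,814.55 = $25,261.33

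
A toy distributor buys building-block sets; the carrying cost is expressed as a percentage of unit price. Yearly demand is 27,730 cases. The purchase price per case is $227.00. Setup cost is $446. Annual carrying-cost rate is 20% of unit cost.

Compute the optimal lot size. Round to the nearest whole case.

Holding cost per case per year: H = 20% × $227 = $45.4000
Q* = √(2·D·S / H) = √(2·27,730·446 / 45.4) = √544,827.3 ≈ 738.12

738 cases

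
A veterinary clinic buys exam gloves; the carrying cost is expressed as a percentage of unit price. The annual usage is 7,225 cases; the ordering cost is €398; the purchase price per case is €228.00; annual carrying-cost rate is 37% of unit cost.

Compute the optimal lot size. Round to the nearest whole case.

Holding cost per case per year: H = 37% × €228 = €84.3600
Q* = √(2·D·S / H) = √(2·7,225·398 / 84.36) = √68,173.3 ≈ 261.10

261 cases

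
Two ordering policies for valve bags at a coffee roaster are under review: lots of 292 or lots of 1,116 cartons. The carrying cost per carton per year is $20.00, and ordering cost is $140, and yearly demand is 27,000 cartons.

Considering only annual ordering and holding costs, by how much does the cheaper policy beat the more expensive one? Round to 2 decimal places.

$1,318.11

For each Q, cost = (D/Q)·S + (Q/2)·H.
TC(292) = (27,000/292)×140 + (292/2)×20 = $15,865.21
TC(1,116) = (27,000/1,116)×140 + (1,116/2)×20 = $14,547.10
Cheaper: Q = 1,116.  Difference = $1,318.11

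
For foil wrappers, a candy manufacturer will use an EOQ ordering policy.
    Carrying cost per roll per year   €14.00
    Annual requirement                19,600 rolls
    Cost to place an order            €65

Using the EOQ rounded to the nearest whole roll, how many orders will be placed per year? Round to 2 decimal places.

45.90 orders per year

Q* = √(2·D·S / H) = √(2·19,600·65 / 14) = √182,000.0 ≈ 426.61 → Q = 427
Orders per year = D/Q = 19,600 / 427 = 45.902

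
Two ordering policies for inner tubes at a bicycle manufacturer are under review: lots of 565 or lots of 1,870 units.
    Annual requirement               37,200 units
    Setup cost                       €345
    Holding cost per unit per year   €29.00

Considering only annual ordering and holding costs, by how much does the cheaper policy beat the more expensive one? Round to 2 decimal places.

€3,070.56

Annual cost at Q: ordering D·S/Q plus holding Q·H/2.
TC(565) = (37,200/565)×345 + (565/2)×29 = €30,907.54
TC(1,870) = (37,200/1,870)×345 + (1,870/2)×29 = €33,978.10
|ΔTC| = |€30,907.54 − €33,978.10| = €3,070.56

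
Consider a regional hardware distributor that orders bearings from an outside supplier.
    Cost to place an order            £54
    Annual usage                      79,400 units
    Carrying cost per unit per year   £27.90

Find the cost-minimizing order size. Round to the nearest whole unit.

2DS/H = 2·79,400·54/27.9 = 307,354.84
EOQ = √307,354.84 ≈ 554.40

554 units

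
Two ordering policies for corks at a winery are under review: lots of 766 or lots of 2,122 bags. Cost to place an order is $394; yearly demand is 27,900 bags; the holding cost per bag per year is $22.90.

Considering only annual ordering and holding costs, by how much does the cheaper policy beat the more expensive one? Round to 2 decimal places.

$6,355.85

Annual cost at Q: ordering D·S/Q plus holding Q·H/2.
TC(766) = (27,900/766)×394 + (766/2)×22.9 = $23,121.35
TC(2,122) = (27,900/2,122)×394 + (2,122/2)×22.9 = $29,477.20
Cheaper: Q = 766.  Difference = $6,355.85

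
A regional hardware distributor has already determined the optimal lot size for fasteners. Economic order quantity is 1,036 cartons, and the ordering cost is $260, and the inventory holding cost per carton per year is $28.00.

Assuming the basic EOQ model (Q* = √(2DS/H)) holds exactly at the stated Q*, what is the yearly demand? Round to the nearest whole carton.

57,793 cartons per year

From Q* = √(2DS/H) ⇒ Q*² = 2DS/H.
D = Q²H / (2S) = 1,036² × 28 / (2 × 260) = 57,792.86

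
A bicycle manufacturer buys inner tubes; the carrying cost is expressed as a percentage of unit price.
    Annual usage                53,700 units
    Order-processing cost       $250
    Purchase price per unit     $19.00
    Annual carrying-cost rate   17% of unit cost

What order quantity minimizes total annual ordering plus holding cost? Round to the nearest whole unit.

2,883 units

Carrying cost H = $19 × 17% = $3.2300/unit/yr
Q* = √(2·D·S / H) = √(2·53,700·250 / 3.23) = √8,312,693.5 ≈ 2,883.17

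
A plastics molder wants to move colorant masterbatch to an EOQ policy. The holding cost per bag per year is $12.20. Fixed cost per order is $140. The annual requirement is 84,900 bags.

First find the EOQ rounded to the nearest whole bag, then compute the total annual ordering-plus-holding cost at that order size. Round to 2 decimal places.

Q* = √(2·D·S / H) = √(2·84,900·140 / 12.2) = √1,948,524.6 ≈ 1,395.90 → Q = 1,396 bags
Orders/yr = 84,900/1,396 = 60.817; ordering cost = 60.817 × $140 = $8,514.33
Average inventory = 1,396/2 = 698; holding cost = 698 × $12.2 = $8,515.60
Total = $8,514.33 + $8,515.60 = $17,029.93

$17,029.93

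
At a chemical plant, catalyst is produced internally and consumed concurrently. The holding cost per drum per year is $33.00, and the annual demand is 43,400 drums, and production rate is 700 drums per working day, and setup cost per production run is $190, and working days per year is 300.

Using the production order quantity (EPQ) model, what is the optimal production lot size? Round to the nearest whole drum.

Daily demand d = 43,400/300 = 144.667; p = 700; 1 − d/p = 0.79333
EPQ = √(2DS / (H(1 − d/p)))
    = √(2 × 43,400 × 190 / (33 × 0.79333)) ≈ 793.69

794 drums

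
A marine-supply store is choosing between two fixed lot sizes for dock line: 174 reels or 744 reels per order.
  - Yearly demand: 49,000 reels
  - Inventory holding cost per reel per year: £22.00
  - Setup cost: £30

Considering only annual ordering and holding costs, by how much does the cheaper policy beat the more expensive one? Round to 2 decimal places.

TC(Q) = (D/Q)S + (Q/2)H
TC(174) = (49,000/174)×30 + (174/2)×22 = £10,362.28
TC(744) = (49,000/744)×30 + (744/2)×22 = £10,159.81
Lots of 744 are cheaper by £202.47.

£202.47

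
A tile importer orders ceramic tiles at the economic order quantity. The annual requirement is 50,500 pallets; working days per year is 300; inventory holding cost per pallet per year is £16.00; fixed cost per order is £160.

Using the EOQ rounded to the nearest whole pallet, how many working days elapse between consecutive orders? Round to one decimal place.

6.0 days

2DS/H = 2·50,500·160/16 = 1,010,000.00
EOQ = √1,010,000.00 ≈ 1,004.99 → Q = 1,005 pallets
Days between orders = 300 / (D/Q) = 300 / 50.249 ≈ 5.970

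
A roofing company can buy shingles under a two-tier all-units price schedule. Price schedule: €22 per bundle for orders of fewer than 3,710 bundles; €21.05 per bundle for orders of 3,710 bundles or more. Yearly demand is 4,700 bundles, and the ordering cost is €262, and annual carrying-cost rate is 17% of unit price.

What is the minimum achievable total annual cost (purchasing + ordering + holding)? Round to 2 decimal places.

H₁ = 17%×€22 = €3.7400;  H₂ = 17%×€21.05 = €3.5785
EOQ₁ = √(2×4,700×262/3.7400) = 811.48  (< 3,710, feasible at tier 1)
EOQ₂ = √(2×4,700×262/3.5785) = 829.59  (< 3,710 → use Q = 3,710 at tier-2 price)
TC(tier 1 (EOQ₁), Q≈811.5) = €106,434.94
TC(tier 2, Q≈3,710.0) = €105,905.03
Minimum at tier 2: €105,905.03

€105,905.03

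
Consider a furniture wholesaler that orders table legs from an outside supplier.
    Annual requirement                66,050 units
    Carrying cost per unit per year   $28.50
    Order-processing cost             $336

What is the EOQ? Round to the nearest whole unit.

Optimal lot size Q* = (2 × 66,050 × $336 / $28.5)^½ ≈ 1,247.95

1,248 units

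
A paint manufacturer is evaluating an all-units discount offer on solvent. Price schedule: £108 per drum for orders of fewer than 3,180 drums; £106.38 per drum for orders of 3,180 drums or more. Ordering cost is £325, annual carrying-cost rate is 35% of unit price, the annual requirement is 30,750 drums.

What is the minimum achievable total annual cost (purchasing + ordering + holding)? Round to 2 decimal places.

£3,333,528.16

H₁ = 35%×£108 = £37.8000;  H₂ = 35%×£106.38 = £37.2330
EOQ₁ = √(2×30,750×325/37.8000) = 727.17  (< 3,180, feasible at tier 1)
EOQ₂ = √(2×30,750×325/37.2330) = 732.68  (< 3,180 → use Q = 3,180 at tier-2 price)
TC(tier 1 (EOQ₁), Q≈727.2) = £3,348,486.86
TC(tier 2, Q≈3,180.0) = £3,333,528.16
Minimum at tier 2: £3,333,528.16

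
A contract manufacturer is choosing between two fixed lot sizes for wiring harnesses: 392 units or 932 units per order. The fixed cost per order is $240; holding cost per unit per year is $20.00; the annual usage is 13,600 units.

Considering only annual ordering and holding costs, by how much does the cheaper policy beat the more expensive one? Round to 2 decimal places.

TC(Q) = (D/Q)S + (Q/2)H
TC(392) = (13,600/392)×240 + (392/2)×20 = $12,246.53
TC(932) = (13,600/932)×240 + (932/2)×20 = $12,822.15
Lots of 392 are cheaper by $575.62.

$575.62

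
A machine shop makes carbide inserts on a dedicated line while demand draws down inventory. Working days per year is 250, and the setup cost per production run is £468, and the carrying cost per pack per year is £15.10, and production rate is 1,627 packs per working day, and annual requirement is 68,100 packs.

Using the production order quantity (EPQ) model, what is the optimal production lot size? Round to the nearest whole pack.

2,252 packs

d = 68,100/250 = 272.4000 packs/day;  effective holding cost H(1 − d/p) = 15.1·(1 − 272.4000/1627) = 12.57189
Q* = √(2DS / H_eff) = √(2·68,100·468 / 12.57189) ≈ 2,251.70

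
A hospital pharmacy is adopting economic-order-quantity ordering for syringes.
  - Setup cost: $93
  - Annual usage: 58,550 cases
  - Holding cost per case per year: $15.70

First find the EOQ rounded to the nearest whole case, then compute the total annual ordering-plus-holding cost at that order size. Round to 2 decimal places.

Q* = √(2·D·S / H) = √(2·58,550·93 / 15.7) = √693,649.7 ≈ 832.86 → Q = 833 cases
Annual ordering cost = (D/Q)·S = (58,550/833) × 93 = $6,536.79
Annual holding cost  = (Q/2)·H = (833/2) × 15.7 = $6,539.05
Total = $6,536.79 + $6,539.05 = $13,075.84

$13,075.84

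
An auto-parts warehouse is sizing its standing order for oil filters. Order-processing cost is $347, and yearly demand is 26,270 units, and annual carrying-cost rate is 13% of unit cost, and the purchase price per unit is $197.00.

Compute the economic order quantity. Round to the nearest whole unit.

Carrying cost H = $197 × 13% = $25.6100/unit/yr
Q* = √(2·D·S / H) = √(2·26,270·347 / 25.61) = √711,885.2 ≈ 843.73

844 units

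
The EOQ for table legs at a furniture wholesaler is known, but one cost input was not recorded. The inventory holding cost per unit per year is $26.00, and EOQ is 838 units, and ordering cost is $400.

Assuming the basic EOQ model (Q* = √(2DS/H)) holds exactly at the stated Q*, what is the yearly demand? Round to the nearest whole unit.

From Q* = √(2DS/H) ⇒ Q*² = 2DS/H.
D = Q²H / (2S) = 838² × 26 / (2 × 400) = 22,822.93

22,823 units per year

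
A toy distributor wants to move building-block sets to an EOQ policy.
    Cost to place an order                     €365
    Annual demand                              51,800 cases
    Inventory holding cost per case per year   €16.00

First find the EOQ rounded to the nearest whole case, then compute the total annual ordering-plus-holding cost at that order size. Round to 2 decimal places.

€24,597.24

2DS/H = 2·51,800·365/16 = 2,363,375.00
EOQ = √2,363,375.00 ≈ 1,537.33 → Q = 1,537 cases
Ordering: D/Q × S = 51,800/1,537 × €365 = €12,301.24
Holding:  Q/2 × H = 1,537/2 × €16 = €12,296.00
Total = €12,301.24 + €12,296.00 = €24,597.24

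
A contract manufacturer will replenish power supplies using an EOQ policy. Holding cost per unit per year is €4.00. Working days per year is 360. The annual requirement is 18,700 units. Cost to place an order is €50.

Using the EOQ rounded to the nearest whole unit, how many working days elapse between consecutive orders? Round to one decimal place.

13.2 days

Q* = √(2·D·S / H) = √(2·18,700·50 / 4) = √467,500.0 ≈ 683.74 → Q = 684 units
Days between orders = 360 / (D/Q) = 360 / 27.339 ≈ 13.168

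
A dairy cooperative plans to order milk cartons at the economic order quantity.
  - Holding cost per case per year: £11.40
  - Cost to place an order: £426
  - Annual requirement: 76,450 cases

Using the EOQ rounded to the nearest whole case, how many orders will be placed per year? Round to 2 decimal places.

Optimal lot size Q* = (2 × 76,450 × £426 / £11.4)^½ ≈ 2,390.32 → Q = 2,390
Orders per year = D/Q = 76,450 / 2,390 = 31.987

31.99 orders per year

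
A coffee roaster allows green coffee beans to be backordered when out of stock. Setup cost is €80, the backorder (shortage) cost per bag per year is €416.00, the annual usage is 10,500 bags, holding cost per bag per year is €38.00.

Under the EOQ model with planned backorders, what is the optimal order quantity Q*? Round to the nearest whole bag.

Basic EOQ = √(2·10,500·80/38) = 210.263
Backorder adjustment √((H+b)/b) = √((38+416)/416) = 1.0447
Q* = 210.263 × 1.0447 ≈ 219.66

220 bags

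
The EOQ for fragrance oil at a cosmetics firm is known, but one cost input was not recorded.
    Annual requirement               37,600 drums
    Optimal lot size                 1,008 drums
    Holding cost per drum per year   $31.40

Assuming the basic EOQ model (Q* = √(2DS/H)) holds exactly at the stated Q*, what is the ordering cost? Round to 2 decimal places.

EOQ relation: Q² = 2DS/H, so rearrange for the unknown.
S = Q²H / (2D) = 1,008² × 31.4 / (2 × 37,600) = 424.2608

$424.26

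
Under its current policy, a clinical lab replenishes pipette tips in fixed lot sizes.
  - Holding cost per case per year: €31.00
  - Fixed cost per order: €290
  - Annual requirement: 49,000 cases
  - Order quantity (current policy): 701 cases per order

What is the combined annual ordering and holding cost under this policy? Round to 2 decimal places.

€31,136.54

Annual ordering cost = (D/Q)·S = (49,000/701) × 290 = €20,271.04
Annual holding cost  = (Q/2)·H = (701/2) × 31 = €10,865.50
Total = €20,271.04 + €10,865.50 = €31,136.54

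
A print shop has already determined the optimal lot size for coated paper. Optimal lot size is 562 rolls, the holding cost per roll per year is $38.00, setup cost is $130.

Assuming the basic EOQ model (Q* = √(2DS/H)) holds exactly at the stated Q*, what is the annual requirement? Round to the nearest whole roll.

46,162 rolls per year

From Q* = √(2DS/H) ⇒ Q*² = 2DS/H.
D = Q²H / (2S) = 562² × 38 / (2 × 130) = 46,161.82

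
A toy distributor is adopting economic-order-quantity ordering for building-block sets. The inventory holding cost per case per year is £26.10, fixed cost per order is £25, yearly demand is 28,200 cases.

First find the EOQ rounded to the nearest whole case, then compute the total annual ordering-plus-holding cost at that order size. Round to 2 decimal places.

EOQ = √(2DS/H) = √(2 × 28,200 × 25 / 26.1)
    = √(54,022.99) ≈ 232.43 → Q = 232 cases
Orders/yr = 28,200/232 = 121.552; ordering cost = 121.552 × £25 = £3,038.79
Average inventory = 232/2 = 116; holding cost = 116 × £26.1 = £3,027.60
Total = £3,038.79 + £3,027.60 = £6,066.39

£6,066.39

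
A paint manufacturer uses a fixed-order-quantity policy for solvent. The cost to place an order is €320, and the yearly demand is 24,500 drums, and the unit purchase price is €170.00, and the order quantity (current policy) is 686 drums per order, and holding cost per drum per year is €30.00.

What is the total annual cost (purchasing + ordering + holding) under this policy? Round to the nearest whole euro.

Ordering: D/Q × S = 24,500/686 × €320 = €11,428.57
Holding:  Q/2 × H = 686/2 × €30 = €10,290.00
Purchase cost = D·C = 24,500 × 170 = €4,165,000.00
Total = €11,428.57 + €10,290.00 + €4,165,000.00 = €4,186,718.57

€4,186,719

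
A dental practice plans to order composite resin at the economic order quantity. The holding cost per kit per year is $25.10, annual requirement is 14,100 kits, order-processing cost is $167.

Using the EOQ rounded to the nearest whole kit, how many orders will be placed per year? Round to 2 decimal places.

32.56 orders per year

Q* = √(2·D·S / H) = √(2·14,100·167 / 25.1) = √187,625.5 ≈ 433.16 → Q = 433
N = D/Q = 14,100/433 ≈ 32.564 orders/yr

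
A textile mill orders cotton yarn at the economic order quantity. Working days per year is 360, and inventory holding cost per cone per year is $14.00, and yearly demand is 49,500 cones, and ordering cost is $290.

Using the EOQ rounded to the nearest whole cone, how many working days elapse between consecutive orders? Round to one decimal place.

2DS/H = 2·49,500·290/14 = 2,050,714.29
EOQ = √2,050,714.29 ≈ 1,432.03 → Q = 1,432 cones
Days between orders = 360 / (D/Q) = 360 / 34.567 ≈ 10.415

10.4 days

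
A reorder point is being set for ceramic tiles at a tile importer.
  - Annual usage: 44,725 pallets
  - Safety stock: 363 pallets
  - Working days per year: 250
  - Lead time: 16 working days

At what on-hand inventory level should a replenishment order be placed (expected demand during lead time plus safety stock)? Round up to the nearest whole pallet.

Daily demand d = 44,725 / 250 = 178.900 pallets/day
Demand during lead time = 178.900 × 16 = 2,862.40
Reorder point = 2,862.40 + 363 = 3,225.40 → round up

3,226 pallets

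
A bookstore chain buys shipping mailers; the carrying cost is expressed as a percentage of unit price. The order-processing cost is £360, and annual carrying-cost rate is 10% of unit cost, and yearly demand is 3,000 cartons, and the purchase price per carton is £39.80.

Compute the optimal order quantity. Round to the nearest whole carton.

737 cartons

Holding cost per carton per year: H = 10% × £39.8 = £3.9800
Q* = √(2·D·S / H) = √(2·3,000·360 / 3.98) = √542,713.6 ≈ 736.69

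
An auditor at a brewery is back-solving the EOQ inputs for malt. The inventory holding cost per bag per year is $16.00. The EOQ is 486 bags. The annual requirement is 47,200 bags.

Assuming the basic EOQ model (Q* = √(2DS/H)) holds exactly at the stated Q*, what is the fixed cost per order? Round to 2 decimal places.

From Q* = √(2DS/H) ⇒ Q*² = 2DS/H.
S = Q²H / (2D) = 486² × 16 / (2 × 47,200) = 40.0332

$40.03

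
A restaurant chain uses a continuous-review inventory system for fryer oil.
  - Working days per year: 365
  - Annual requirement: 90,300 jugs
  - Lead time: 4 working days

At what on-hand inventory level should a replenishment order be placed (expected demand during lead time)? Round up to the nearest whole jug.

Daily demand d = 90,300 / 365 = 247.397 jugs/day
Demand during lead time = 247.397 × 4 = 989.59
Reorder point = 989.59 → round up

990 jugs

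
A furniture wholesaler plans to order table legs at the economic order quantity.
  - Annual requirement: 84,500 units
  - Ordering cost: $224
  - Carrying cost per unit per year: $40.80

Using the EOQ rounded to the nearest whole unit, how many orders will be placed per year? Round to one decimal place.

Q* = √(2·D·S / H) = √(2·84,500·224 / 40.8) = √927,843.1 ≈ 963.25 → Q = 963
N = D/Q = 84,500/963 ≈ 87.747 orders/yr

87.7 orders per year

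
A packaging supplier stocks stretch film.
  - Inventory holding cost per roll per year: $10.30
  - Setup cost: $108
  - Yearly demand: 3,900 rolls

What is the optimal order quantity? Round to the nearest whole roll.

EOQ = √(2DS/H) = √(2 × 3,900 × 108 / 10.3)
    = √(81,786.41) ≈ 285.98

286 rolls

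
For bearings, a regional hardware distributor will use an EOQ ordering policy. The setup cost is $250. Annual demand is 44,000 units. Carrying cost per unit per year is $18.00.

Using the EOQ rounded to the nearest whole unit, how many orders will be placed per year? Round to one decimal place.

39.8 orders per year

Optimal lot size Q* = (2 × 44,000 × $250 / $18)^½ ≈ 1,105.54 → Q = 1,106
N = D/Q = 44,000/1,106 ≈ 39.783 orders/yr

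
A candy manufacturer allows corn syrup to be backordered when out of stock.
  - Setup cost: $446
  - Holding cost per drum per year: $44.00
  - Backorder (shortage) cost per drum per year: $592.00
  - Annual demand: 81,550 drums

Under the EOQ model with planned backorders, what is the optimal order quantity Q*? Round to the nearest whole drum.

Q* = √(2DS/H) · √((H + b)/b)
   = √(2 × 81,550 × 446 / 44) · √((44 + 592) / 592)
   = 1,285.784 × 1.0365 ≈ 1,332.71

1,333 drums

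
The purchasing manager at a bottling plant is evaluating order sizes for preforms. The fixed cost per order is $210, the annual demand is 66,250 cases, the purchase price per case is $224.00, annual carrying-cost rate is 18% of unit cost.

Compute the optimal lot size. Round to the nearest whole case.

Holding cost per case per year: H = 18% × $224 = $40.3200
2DS/H = 2·66,250·210/40.32 = 690,104.17
EOQ = √690,104.17 ≈ 830.73

831 cases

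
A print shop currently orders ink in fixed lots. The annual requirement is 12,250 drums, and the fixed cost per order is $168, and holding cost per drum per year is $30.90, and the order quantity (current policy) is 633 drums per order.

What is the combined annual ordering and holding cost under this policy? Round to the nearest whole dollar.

$13,031

Ordering: D/Q × S = 12,250/633 × $168 = $3,251.18
Holding:  Q/2 × H = 633/2 × $30.9 = $9,779.85
Total = $3,251.18 + $9,779.85 = $13,031.03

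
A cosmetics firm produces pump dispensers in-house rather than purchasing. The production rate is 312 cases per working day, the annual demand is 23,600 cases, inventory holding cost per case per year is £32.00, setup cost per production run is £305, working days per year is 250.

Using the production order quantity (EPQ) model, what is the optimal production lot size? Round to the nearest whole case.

803 cases

d = 23,600/250 = 94.4000 cases/day;  effective holding cost H(1 − d/p) = 32·(1 − 94.4000/312) = 22.31795
Q* = √(2DS / H_eff) = √(2·23,600·305 / 22.31795) ≈ 803.14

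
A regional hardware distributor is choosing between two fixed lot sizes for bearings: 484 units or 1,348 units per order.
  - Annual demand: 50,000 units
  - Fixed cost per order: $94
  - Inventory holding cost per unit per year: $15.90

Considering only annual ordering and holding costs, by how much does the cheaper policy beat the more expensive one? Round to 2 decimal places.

$644.70

TC(Q) = (D/Q)S + (Q/2)H
TC(484) = (50,000/484)×94 + (484/2)×15.9 = $13,558.54
TC(1,348) = (50,000/1,348)×94 + (1,348/2)×15.9 = $14,203.25
Lots of 484 are cheaper by $644.70.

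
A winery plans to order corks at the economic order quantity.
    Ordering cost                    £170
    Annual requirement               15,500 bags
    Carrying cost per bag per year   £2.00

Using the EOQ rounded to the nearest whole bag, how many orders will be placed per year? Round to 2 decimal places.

2DS/H = 2·15,500·170/2 = 2,635,000.00
EOQ = √2,635,000.00 ≈ 1,623.27 → Q = 1,623
Orders per year = D/Q = 15,500 / 1,623 = 9.550

9.55 orders per year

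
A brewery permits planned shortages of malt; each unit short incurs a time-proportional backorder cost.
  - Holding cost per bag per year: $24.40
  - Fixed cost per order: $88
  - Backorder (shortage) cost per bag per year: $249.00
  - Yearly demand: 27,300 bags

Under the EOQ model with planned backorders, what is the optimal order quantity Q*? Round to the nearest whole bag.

Basic EOQ = √(2·27,300·88/24.4) = 443.754
Backorder adjustment √((H+b)/b) = √((24.4+249)/249) = 1.0479
Q* = 443.754 × 1.0479 ≈ 464.99

465 bags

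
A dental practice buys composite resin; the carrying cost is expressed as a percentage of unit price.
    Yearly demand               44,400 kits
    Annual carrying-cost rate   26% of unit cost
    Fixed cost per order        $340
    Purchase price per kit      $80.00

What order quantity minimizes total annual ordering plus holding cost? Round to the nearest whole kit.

H = i·C = 0.26 × $80 = $20.8000 per kit-year
2DS/H = 2·44,400·340/20.8 = 1,451,538.46
EOQ = √1,451,538.46 ≈ 1,204.80

1,205 kits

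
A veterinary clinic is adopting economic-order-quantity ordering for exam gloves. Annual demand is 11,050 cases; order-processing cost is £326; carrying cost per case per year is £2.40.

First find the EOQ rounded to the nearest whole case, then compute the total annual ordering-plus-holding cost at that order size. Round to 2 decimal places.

Optimal lot size Q* = (2 × 11,050 × £326 / £2.4)^½ ≈ 1,732.60 → Q = 1,733 cases
Orders/yr = 11,050/1,733 = 6.376; ordering cost = 6.376 × £326 = £2,078.65
Average inventory = 1,733/2 = 866.5; holding cost = 866.5 × £2.4 = £2,079.60
Total = £2,078.65 + £2,079.60 = £4,158.25

£4,158.25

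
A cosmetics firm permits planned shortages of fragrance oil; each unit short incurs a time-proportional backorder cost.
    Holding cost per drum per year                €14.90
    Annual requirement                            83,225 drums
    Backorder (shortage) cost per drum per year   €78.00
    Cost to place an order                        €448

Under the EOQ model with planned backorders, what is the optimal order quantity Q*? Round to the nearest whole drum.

2,441 drums

Q* = √(2DS/H) · √((H + b)/b)
   = √(2 × 83,225 × 448 / 14.9) · √((14.9 + 78) / 78)
   = 2,237.112 × 1.0913 ≈ 2,441.45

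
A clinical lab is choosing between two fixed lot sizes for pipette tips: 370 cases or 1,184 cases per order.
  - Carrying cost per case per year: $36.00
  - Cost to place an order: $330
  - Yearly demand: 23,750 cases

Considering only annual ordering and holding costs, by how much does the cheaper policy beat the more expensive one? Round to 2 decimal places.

$89.08

Annual cost at Q: ordering D·S/Q plus holding Q·H/2.
TC(370) = (23,750/370)×330 + (370/2)×36 = $27,842.43
TC(1,184) = (23,750/1,184)×330 + (1,184/2)×36 = $27,931.51
|ΔTC| = |$27,842.43 − $27,931.51| = $89.08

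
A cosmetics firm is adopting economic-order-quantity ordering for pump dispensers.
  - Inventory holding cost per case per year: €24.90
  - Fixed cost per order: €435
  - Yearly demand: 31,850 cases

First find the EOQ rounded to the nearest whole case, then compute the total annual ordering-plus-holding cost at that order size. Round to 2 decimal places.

€26,267.21

EOQ = √(2DS/H) = √(2 × 31,850 × 435 / 24.9)
    = √(1,112,831.33) ≈ 1,054.91 → Q = 1,055 cases
Ordering: D/Q × S = 31,850/1,055 × €435 = €13,132.46
Holding:  Q/2 × H = 1,055/2 × €24.9 = €13,134.75
Total = €13,132.46 + €13,134.75 = €26,267.21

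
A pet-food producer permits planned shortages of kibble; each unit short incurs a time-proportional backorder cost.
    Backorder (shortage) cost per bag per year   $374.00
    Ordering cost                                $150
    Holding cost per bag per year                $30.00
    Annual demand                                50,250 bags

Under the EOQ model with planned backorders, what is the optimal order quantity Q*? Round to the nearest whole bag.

Q* = √(2DS/H) · √((H + b)/b)
   = √(2 × 50,250 × 150 / 30) · √((30 + 374) / 374)
   = 708.872 × 1.0393 ≈ 736.75

737 bags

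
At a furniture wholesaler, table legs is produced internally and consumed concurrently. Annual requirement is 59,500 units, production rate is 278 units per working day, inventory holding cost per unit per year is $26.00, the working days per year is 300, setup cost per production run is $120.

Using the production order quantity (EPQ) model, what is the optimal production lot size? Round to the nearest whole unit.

Daily demand d = 59,500/300 = 198.333; p = 278; 1 − d/p = 0.28657
EPQ = √(2DS / (H(1 − d/p)))
    = √(2 × 59,500 × 120 / (26 × 0.28657)) ≈ 1,384.40

1,384 units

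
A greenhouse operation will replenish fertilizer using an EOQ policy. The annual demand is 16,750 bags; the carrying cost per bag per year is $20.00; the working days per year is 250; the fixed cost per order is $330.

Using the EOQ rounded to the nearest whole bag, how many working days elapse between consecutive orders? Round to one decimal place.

11.1 days

2DS/H = 2·16,750·330/20 = 552,750.00
EOQ = √552,750.00 ≈ 743.47 → Q = 743 bags
T = Q/D × 250 days = 743/16,750 × 250 = 11.090 days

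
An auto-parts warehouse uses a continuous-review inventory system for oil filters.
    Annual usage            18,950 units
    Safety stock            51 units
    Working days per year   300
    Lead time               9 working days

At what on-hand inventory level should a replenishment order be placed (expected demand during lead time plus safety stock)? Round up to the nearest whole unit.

620 units

Daily demand d = 18,950 / 300 = 63.167 units/day
Demand during lead time = 63.167 × 9 = 568.50
Reorder point = 568.50 + 51 = 619.50 → round up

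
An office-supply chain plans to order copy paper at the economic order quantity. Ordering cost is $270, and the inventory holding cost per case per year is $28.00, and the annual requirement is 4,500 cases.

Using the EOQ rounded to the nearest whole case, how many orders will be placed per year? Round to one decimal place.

15.3 orders per year

EOQ = √(2DS/H) = √(2 × 4,500 × 270 / 28)
    = √(86,785.71) ≈ 294.59 → Q = 295
N = D/Q = 4,500/295 ≈ 15.254 orders/yr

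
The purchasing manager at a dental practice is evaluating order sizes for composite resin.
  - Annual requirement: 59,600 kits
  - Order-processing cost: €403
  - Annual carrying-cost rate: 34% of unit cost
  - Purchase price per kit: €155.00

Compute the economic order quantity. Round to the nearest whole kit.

H = i·C = 0.34 × €155 = €52.7000 per kit-year
Q* = √(2·D·S / H) = √(2·59,600·403 / 52.7) = √911,529.4 ≈ 954.74

955 kits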